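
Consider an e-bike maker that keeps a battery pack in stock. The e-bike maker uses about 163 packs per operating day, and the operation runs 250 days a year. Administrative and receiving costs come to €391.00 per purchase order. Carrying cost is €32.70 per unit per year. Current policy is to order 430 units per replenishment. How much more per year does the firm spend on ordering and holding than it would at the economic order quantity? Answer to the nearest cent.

Extra cost ≈ €11,804.01 per year

Annual demand D = 163 × 250 = 40,750.
EOQ = √(2DS/H) = √(2 × 40,750 × 391 / 32.7) ≈ 987.17.
Cost at Q* = (D/Q*)S + (Q*/2)H = √(2DSH) ≈ €32,280.56.
Cost at Q = 430: (40,750/430)×391 + (430/2)×32.7 = €37,054.07 + €7,030.50 = €44,084.57.
Excess = €44,084.57 − €32,280.56 = €11,804.01.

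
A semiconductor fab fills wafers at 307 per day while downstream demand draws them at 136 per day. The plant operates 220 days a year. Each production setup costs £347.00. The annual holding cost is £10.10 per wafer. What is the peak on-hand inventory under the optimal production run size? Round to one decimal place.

I_max ≈ 1,070.1 wafers

Annual demand D = 136 × 220 = 29,920.
Production build-up factor (1 − d/p) = 1 − 136/307 = 0.5570.
Q* = √(2DS / (H(1 − d/p))) = √(2 × 29,920 × 347 / (10.1 × 0.5570)).
= √(20,764,480 / 5.6257) ≈ 1921.193.
Maximum inventory = Q*(1 − d/p) = 1921.193 × 0.5570 ≈ 1070.111.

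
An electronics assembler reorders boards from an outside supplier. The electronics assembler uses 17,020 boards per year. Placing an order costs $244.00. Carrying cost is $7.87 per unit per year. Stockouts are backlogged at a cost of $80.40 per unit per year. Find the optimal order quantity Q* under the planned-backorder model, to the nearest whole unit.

Q* ≈ 1,076 boards

With planned backorders, Q* = √(2DS/H) · √((H+B)/B).
√(2DS/H) = √(2 × 17,020 × 244 / 7.87) = 1027.312.
√((H+B)/B) = √((7.87+80.4)/80.4) = 1.0478.
Q* ≈ 1076.418.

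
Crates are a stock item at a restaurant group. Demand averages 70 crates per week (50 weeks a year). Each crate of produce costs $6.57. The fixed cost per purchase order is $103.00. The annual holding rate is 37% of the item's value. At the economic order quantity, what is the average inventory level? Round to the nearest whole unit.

Average inventory ≈ 272 crates

Annual demand D = 70 × 50 = 3,500.
Holding cost H = 0.37 × $6.57 = $2.4309 per unit per year.
Q* = √(2DS/H) = √(2 × 3,500 × 103 / 2.4309) ≈ 544.61.
Average inventory = Q*/2 ≈ 544.61 / 2 = 272.304.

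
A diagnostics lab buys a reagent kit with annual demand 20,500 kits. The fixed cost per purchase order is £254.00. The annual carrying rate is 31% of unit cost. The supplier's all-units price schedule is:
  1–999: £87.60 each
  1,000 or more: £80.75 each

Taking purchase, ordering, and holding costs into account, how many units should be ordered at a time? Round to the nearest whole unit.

Holding cost per unit per year at price C is H = 0.31·C.
For each price level, check whether its EOQ is feasible; otherwise the best quantity at that price is the breakpoint.
EOQ at £87.60 = 619.3 (feasible in tier 1): TC = 20,500×£87.60 + (20,500/619.3)×254 + (619.3/2)×0.31×£87.60 = £1,812,616.74.
EOQ at £80.75 = 645.0 < 1000, so use break Q=1000: TC = 20,500×£80.75 + (20,500/1000.0)×254 + (1000.0/2)×0.31×£80.75 = £1,673,098.25.
Lowest total cost is £1,673,098.25 at Q = 1000.0.

Q* ≈ 1,000 kits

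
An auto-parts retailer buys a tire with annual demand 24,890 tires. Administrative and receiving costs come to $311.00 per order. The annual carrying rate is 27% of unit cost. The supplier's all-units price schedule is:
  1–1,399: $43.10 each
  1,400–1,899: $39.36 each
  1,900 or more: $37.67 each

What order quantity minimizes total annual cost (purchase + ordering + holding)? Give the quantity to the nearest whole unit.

Holding cost per unit per year at price C is H = 0.27·C.
Candidates are each tier's EOQ (if it falls in that tier) and each price-break quantity.
EOQ at $43.10 = 1153.4 (feasible in tier 1): TC = 24,890×$43.10 + (24,890/1153.4)×311 + (1153.4/2)×0.27×$43.10 = $1,086,181.34.
EOQ at $39.36 = 1207.0 < 1400, so use break Q=1400: TC = 24,890×$39.36 + (24,890/1400.0)×311 + (1400.0/2)×0.27×$39.36 = $992,638.58.
EOQ at $37.67 = 1233.8 < 1900, so use break Q=1900: TC = 24,890×$37.67 + (24,890/1900.0)×311 + (1900.0/2)×0.27×$37.67 = $951,342.76.
Lowest total cost is $951,342.76 at Q = 1900.0.

Q* ≈ 1,900 tires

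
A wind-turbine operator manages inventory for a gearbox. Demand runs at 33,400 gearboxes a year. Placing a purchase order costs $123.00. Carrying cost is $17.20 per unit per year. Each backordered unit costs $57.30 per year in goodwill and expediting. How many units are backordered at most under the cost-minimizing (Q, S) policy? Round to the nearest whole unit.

S* ≈ 182 gearboxes

With planned backorders, Q* = √(2DS/H) · √((H+B)/B).
√(2DS/H) = √(2 × 33,400 × 123 / 17.2) = 691.157.
√((H+B)/B) = √((17.2+57.3)/57.3) = 1.1403.
Q* ≈ 788.093.
S* = Q* · H/(H+B) = 788.093 × 17.2/74.5 ≈ 181.949.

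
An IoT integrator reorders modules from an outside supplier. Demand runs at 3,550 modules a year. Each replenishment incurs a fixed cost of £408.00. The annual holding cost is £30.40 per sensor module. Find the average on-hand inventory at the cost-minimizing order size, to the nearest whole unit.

Average inventory ≈ 154 modules

The optimal lot size = √(2DS/H) = √(2 × 3,550 × 408 / 30.4) ≈ 308.69.
Average inventory = Q*/2 ≈ 308.69 / 2 = 154.345.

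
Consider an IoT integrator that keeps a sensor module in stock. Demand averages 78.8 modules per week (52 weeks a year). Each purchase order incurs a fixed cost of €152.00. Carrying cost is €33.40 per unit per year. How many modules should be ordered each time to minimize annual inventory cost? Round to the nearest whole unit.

Annual demand D = 78.8 × 52 = 4,097.6.
EOQ = √(2DS / H) = √(2 × 4,097.6 × 152 / 33.4).
= √(1,245,670.4 / 33.4) = √37,295.521 ≈ 193.120.

Q* ≈ 193 modules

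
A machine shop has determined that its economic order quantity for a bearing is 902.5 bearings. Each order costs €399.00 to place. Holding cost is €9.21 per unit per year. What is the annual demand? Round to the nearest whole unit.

D ≈ 9,401 bearings per year

Squaring Q* = √(2DS/H) gives Q*² = 2DS/H.
From Q* = √(2DS/H): D = Q*²H / (2S) = 902.5² × 9.21 / (2 × 399) = 9400.504.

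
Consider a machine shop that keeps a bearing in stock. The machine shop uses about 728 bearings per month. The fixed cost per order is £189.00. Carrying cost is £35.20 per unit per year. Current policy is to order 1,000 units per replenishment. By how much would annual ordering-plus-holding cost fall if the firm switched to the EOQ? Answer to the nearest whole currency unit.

Annual demand D = 728 × 12 = 8,736.
EOQ = √(2DS/H) = √(2 × 8,736 × 189 / 35.2) ≈ 306.29.
Cost at Q* = (D/Q*)S + (Q*/2)H = √(2DSH) ≈ £10,781.36.
Cost at Q = 1,000: (8,736/1,000)×189 + (1,000/2)×35.2 = £1,651.10 + £17,600.00 = £19,251.10.
Excess = £19,251.10 − £10,781.36 = £8,469.74.

Extra cost ≈ £8,470 per year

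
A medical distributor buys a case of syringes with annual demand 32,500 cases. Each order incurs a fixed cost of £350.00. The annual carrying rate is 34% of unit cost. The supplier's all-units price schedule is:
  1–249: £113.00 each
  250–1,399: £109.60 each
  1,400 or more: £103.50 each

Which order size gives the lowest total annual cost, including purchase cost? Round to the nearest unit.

Holding cost per unit per year at price C is H = 0.34·C.
Candidates are each tier's EOQ (if it falls in that tier) and each price-break quantity.
Tier 1 (£113.00): EOQ = 769.5 exceeds tier's upper bound 249, so this tier is dominated.
EOQ at £109.60 = 781.4 (feasible in tier 2): TC = 32,500×£109.60 + (32,500/781.4)×350 + (781.4/2)×0.34×£109.60 = £3,591,116.25.
EOQ at £103.50 = 804.0 < 1400, so use break Q=1400: TC = 32,500×£103.50 + (32,500/1400.0)×350 + (1400.0/2)×0.34×£103.50 = £3,396,508.00.
Lowest total cost is £3,396,508.00 at Q = 1400.0.

Q* ≈ 1,400 cases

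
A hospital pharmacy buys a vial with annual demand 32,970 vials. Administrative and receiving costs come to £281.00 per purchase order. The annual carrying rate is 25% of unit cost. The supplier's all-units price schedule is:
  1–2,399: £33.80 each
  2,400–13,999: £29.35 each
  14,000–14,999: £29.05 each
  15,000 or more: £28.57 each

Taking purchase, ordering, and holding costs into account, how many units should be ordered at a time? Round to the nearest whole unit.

Holding cost per unit per year at price C is H = 0.25·C.
Evaluate total cost at each tier's feasible EOQ or, if the EOQ is below the tier, at the tier's minimum quantity.
EOQ at £33.80 = 1480.8 (feasible in tier 1): TC = 32,970×£33.80 + (32,970/1480.8)×281 + (1480.8/2)×0.25×£33.80 = £1,126,898.84.
EOQ at £29.35 = 1589.1 < 2400, so use break Q=2400: TC = 32,970×£29.35 + (32,970/2400.0)×281 + (2400.0/2)×0.25×£29.35 = £980,334.74.
EOQ at £29.05 = 1597.3 < 14000, so use break Q=14000: TC = 32,970×£29.05 + (32,970/14000.0)×281 + (14000.0/2)×0.25×£29.05 = £1,009,277.76.
EOQ at £28.57 = 1610.7 < 15000, so use break Q=15000: TC = 32,970×£28.57 + (32,970/15000.0)×281 + (15000.0/2)×0.25×£28.57 = £996,139.29.
Lowest total cost is £980,334.74 at Q = 2400.0.

Q* ≈ 2,400 vials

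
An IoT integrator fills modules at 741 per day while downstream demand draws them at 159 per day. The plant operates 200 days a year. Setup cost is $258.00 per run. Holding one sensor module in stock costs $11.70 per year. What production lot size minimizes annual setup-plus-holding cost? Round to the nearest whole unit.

Q* ≈ 1,336 modules

Annual demand D = 159 × 200 = 31,800.
Production build-up factor (1 − d/p) = 1 − 159/741 = 0.7854.
Q* = √(2DS / (H(1 − d/p))) = √(2 × 31,800 × 258 / (11.7 × 0.7854)).
= √(16,408,800 / 9.1895) ≈ 1336.267.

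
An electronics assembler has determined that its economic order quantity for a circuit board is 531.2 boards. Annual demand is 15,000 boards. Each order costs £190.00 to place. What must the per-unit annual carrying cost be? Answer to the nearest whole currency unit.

H ≈ £20

Squaring Q* = √(2DS/H) gives Q*² = 2DS/H.
From Q* = √(2DS/H): H = 2DS / Q*² = 2 × 15,000 × 190 / 531.2² = 20.2003.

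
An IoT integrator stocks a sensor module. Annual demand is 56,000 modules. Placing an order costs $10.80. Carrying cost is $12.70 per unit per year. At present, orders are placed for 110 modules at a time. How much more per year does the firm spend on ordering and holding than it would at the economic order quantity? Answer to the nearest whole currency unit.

EOQ = √(2DS/H) = √(2 × 56,000 × 10.8 / 12.7) ≈ 308.62.
Cost at Q* = (D/Q*)S + (Q*/2)H = √(2DSH) ≈ $3,919.43.
Cost at Q = 110: (56,000/110)×10.8 + (110/2)×12.7 = $5,498.18 + $698.50 = $6,196.68.
Excess = $6,196.68 − $3,919.43 = $2,277.25.

Extra cost ≈ $2,277 per year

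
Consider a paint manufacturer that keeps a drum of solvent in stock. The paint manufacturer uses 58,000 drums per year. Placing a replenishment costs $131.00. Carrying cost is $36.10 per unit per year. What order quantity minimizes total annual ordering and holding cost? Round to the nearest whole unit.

Q* ≈ 649 drums

EOQ = √(2DS / H) = √(2 × 58,000 × 131 / 36.1).
= √(15,196,000 / 36.1) = √420,941.8283 ≈ 648.800.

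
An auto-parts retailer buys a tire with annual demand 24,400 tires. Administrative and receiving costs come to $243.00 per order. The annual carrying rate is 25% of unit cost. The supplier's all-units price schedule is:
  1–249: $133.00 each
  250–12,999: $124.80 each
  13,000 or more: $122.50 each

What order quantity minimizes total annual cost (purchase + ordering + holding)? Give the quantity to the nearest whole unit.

Holding cost per unit per year at price C is H = 0.25·C.
Candidates are each tier's EOQ (if it falls in that tier) and each price-break quantity.
Tier 1 ($133.00): EOQ = 597.2 exceeds tier's upper bound 249, so this tier is dominated.
EOQ at $124.80 = 616.5 (feasible in tier 2): TC = 24,400×$124.80 + (24,400/616.5)×243 + (616.5/2)×0.25×$124.80 = $3,064,354.92.
EOQ at $122.50 = 622.3 < 13000, so use break Q=13000: TC = 24,400×$122.50 + (24,400/13000.0)×243 + (13000.0/2)×0.25×$122.50 = $3,188,518.59.
Lowest total cost is $3,064,354.92 at Q = 616.5.

Q* ≈ 617 tires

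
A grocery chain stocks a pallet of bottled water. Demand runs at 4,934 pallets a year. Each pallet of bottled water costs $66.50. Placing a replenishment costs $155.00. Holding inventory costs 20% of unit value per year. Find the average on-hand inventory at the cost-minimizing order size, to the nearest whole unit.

Holding cost H = 0.20 × $66.50 = $13.3000 per unit per year.
Q* = √(2DS/H) = √(2 × 4,934 × 155 / 13.3) ≈ 339.12.
Average inventory = Q*/2 ≈ 339.12 / 2 = 169.560.

Average inventory ≈ 170 pallets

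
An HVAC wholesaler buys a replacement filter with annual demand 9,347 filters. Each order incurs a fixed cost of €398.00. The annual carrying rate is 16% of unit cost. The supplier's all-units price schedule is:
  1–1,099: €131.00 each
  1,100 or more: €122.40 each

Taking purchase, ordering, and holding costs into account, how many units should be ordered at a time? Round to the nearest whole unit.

Q* ≈ 1,100 filters

Holding cost per unit per year at price C is H = 0.16·C.
Evaluate total cost at each tier's feasible EOQ or, if the EOQ is below the tier, at the tier's minimum quantity.
EOQ at €131.00 = 595.8 (feasible in tier 1): TC = 9,347×€131.00 + (9,347/595.8)×398 + (595.8/2)×0.16×€131.00 = €1,236,944.87.
EOQ at €122.40 = 616.4 < 1100, so use break Q=1100: TC = 9,347×€122.40 + (9,347/1100.0)×398 + (1100.0/2)×0.16×€122.40 = €1,158,225.91.
Lowest total cost is €1,158,225.91 at Q = 1100.0.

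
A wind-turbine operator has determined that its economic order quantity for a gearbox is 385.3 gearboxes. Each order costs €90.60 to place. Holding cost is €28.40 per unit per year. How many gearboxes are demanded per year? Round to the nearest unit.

D ≈ 23,268 gearboxes per year

The basic EOQ model gives Q* = √(2DS/H); rearrange for the unknown.
From Q* = √(2DS/H): D = Q*²H / (2S) = 385.3² × 28.4 / (2 × 90.6) = 23267.952.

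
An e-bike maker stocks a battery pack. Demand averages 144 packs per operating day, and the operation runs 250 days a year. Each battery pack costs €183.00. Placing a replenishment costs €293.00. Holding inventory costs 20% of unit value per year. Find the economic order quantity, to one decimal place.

Q* ≈ 759.2 packs

Annual demand D = 144 × 250 = 36,000.
Holding cost H = 0.20 × €183.00 = €36.6000 per unit per year.
EOQ = √(2DS / H) = √(2 × 36,000 × 293 / 36.6).
= √(21,096,000 / 36.6) = √576,393.4426 ≈ 759.206.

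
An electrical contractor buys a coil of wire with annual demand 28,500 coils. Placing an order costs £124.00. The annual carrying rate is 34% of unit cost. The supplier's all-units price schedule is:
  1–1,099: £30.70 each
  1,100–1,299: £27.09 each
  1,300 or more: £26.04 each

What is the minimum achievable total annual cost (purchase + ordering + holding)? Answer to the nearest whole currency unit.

TC* ≈ £750,613

Holding cost per unit per year at price C is H = 0.34·C.
Candidates are each tier's EOQ (if it falls in that tier) and each price-break quantity.
EOQ at £30.70 = 822.9 (feasible in tier 1): TC = 28,500×£30.70 + (28,500/822.9)×124 + (822.9/2)×0.34×£30.70 = £883,539.28.
EOQ at £27.09 = 876.0 < 1100, so use break Q=1100: TC = 28,500×£27.09 + (28,500/1100.0)×124 + (1100.0/2)×0.34×£27.09 = £780,343.56.
EOQ at £26.04 = 893.5 < 1300, so use break Q=1300: TC = 28,500×£26.04 + (28,500/1300.0)×124 + (1300.0/2)×0.34×£26.04 = £750,613.30.
Lowest total cost among the candidates is at Q = 1300.0.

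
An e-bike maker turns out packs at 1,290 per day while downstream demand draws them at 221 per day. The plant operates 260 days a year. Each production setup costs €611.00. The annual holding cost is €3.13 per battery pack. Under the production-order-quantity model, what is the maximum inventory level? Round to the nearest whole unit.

Annual demand D = 221 × 260 = 57,460.
Production build-up factor (1 − d/p) = 1 − 221/1,290 = 0.8287.
Q* = √(2DS / (H(1 − d/p))) = √(2 × 57,460 × 611 / (3.13 × 0.8287)).
= √(70,216,120 / 2.5938) ≈ 5202.981.
Maximum inventory = Q*(1 − d/p) = 5202.981 × 0.8287 ≈ 4311.618.

I_max ≈ 4,312 packs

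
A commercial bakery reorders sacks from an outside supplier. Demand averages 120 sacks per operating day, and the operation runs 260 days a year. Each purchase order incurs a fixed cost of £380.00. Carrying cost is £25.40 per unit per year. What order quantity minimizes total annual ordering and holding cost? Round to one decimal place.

Annual demand D = 120 × 260 = 31,200.
EOQ = √(2DS / H) = √(2 × 31,200 × 380 / 25.4).
= √(23,712,000 / 25.4) = √933,543.3071 ≈ 966.200.

Q* ≈ 966.2 sacks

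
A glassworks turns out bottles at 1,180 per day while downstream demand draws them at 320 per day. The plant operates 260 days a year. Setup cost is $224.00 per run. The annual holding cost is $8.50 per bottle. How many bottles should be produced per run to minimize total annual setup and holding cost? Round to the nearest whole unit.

Annual demand D = 320 × 260 = 83,200.
Production build-up factor (1 − d/p) = 1 − 320/1,180 = 0.7288.
Q* = √(2DS / (H(1 − d/p))) = √(2 × 83,200 × 224 / (8.5 × 0.7288)).
= √(37,273,600 / 6.1949) ≈ 2452.918.

Q* ≈ 2,453 bottles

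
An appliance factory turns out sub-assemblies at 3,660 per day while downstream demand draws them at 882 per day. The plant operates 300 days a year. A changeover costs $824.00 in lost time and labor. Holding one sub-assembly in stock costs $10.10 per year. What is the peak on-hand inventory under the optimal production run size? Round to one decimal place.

I_max ≈ 5,724.5 sub-assemblies

Annual demand D = 882 × 300 = 264,600.
Production build-up factor (1 − d/p) = 1 − 882/3,660 = 0.7590.
Q* = √(2DS / (H(1 − d/p))) = √(2 × 264,600 × 824 / (10.1 × 0.7590)).
= √(436,060,800 / 7.6661) ≈ 7542.013.
Maximum inventory = Q*(1 − d/p) = 7542.013 × 0.7590 ≈ 5724.511.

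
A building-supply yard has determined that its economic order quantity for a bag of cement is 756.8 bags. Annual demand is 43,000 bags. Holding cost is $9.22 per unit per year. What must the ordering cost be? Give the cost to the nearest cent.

S ≈ $61.40

The basic EOQ model gives Q* = √(2DS/H); rearrange for the unknown.
From Q* = √(2DS/H): S = Q*²H / (2D) = 756.8² × 9.22 / (2 × 43,000) = 61.4037.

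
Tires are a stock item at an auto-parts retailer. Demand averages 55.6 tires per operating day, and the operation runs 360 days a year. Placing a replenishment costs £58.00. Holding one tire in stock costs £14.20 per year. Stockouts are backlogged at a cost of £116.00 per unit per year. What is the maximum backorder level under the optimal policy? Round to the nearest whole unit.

Annual demand D = 55.6 × 360 = 20,016.
With planned backorders, Q* = √(2DS/H) · √((H+B)/B).
√(2DS/H) = √(2 × 20,016 × 58 / 14.2) = 404.365.
√((H+B)/B) = √((14.2+116)/116) = 1.0594.
Q* ≈ 428.400.
S* = Q* · H/(H+B) = 428.400 × 14.2/130.2 ≈ 46.723.

S* ≈ 47 tires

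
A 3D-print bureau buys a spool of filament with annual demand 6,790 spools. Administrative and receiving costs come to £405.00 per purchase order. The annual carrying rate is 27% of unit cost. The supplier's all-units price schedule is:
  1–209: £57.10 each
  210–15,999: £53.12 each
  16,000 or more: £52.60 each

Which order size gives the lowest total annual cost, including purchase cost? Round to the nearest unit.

Q* ≈ 619 spools

Holding cost per unit per year at price C is H = 0.27·C.
For each price level, check whether its EOQ is feasible; otherwise the best quantity at that price is the breakpoint.
Tier 1 (£57.10): EOQ = 597.3 exceeds tier's upper bound 209, so this tier is dominated.
EOQ at £53.12 = 619.3 (feasible in tier 2): TC = 6,790×£53.12 + (6,790/619.3)×405 + (619.3/2)×0.27×£53.12 = £369,566.34.
EOQ at £52.60 = 622.3 < 16000, so use break Q=16000: TC = 6,790×£52.60 + (6,790/16000.0)×405 + (16000.0/2)×0.27×£52.60 = £470,941.87.
Lowest total cost is £369,566.34 at Q = 619.3.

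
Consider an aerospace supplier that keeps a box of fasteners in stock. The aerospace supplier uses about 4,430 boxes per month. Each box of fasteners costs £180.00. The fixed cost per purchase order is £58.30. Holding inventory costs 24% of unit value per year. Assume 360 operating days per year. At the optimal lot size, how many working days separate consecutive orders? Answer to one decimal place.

T ≈ 2.6 days

Annual demand D = 4,430 × 12 = 53,160.
Holding cost H = 0.24 × £180.00 = £43.2000 per unit per year.
EOQ = √(2DS/H) = √(2 × 53,160 × 58.3 / 43.2) ≈ 378.79.
Cycle time = Q*/D × 360 = 378.79 / 53,160 × 360 ≈ 2.565 days.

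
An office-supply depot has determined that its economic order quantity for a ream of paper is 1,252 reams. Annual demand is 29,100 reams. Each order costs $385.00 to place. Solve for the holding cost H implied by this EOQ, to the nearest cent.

Invert the EOQ relation Q*² = 2DS/H.
From Q* = √(2DS/H): H = 2DS / Q*² = 2 × 29,100 × 385 / 1,252² = 14.2947.

H ≈ $14.29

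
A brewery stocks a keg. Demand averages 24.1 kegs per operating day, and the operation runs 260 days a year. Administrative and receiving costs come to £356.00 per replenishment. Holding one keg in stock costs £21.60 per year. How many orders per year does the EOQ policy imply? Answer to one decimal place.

N ≈ 13.8 orders per year

Annual demand D = 24.1 × 260 = 6,266.
EOQ = √(2DS/H) = √(2 × 6,266 × 356 / 21.6) ≈ 454.47.
Orders per year = D / Q* = 6,266 / 454.47 ≈ 13.787.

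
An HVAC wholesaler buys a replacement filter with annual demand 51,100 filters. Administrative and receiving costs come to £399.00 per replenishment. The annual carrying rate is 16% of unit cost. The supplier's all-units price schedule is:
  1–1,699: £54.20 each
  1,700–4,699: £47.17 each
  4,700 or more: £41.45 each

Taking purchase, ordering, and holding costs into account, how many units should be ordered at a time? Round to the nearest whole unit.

Holding cost per unit per year at price C is H = 0.16·C.
For each price level, check whether its EOQ is feasible; otherwise the best quantity at that price is the breakpoint.
Tier 1 (£54.20): EOQ = 2168.5 exceeds tier's upper bound 1699, so this tier is dominated.
EOQ at £47.17 = 2324.4 (feasible in tier 2): TC = 51,100×£47.17 + (51,100/2324.4)×399 + (2324.4/2)×0.16×£47.17 = £2,427,930.04.
EOQ at £41.45 = 2479.6 < 4700, so use break Q=4700: TC = 51,100×£41.45 + (51,100/4700.0)×399 + (4700.0/2)×0.16×£41.45 = £2,138,018.26.
Lowest total cost is £2,138,018.26 at Q = 4700.0.

Q* ≈ 4,700 filters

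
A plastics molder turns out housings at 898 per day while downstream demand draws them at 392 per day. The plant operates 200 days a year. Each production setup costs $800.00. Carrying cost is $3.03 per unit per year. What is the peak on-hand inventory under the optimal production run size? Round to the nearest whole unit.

Annual demand D = 392 × 200 = 78,400.
Production build-up factor (1 − d/p) = 1 − 392/898 = 0.5635.
Q* = √(2DS / (H(1 − d/p))) = √(2 × 78,400 × 800 / (3.03 × 0.5635)).
= √(125,440,000 / 1.7073) ≈ 8571.555.
Maximum inventory = Q*(1 − d/p) = 8571.555 × 0.5635 ≈ 4829.852.

I_max ≈ 4,830 housings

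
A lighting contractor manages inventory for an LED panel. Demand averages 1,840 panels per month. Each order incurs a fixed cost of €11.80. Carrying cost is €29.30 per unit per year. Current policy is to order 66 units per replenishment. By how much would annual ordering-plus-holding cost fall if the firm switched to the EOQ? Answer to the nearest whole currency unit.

Annual demand D = 1,840 × 12 = 22,080.
EOQ = √(2DS/H) = √(2 × 22,080 × 11.8 / 29.3) ≈ 133.36.
Cost at Q* = (D/Q*)S + (Q*/2)H = √(2DSH) ≈ €3,907.41.
Cost at Q = 66: (22,080/66)×11.8 + (66/2)×29.3 = €3,947.64 + €966.90 = €4,914.54.
Excess = €4,914.54 − €3,907.41 = €1,007.12.

Extra cost ≈ €1,007 per year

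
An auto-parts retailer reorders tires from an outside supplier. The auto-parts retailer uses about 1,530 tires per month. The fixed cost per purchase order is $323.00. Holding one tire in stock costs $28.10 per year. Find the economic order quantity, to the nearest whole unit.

Annual demand D = 1,530 × 12 = 18,360.
EOQ = √(2DS / H) = √(2 × 18,360 × 323 / 28.1).
= √(11,860,560 / 28.1) = √422,083.9858 ≈ 649.680.

Q* ≈ 650 tires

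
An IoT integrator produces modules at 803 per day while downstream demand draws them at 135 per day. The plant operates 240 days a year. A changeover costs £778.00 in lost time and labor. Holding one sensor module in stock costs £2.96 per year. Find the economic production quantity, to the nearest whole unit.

Q* ≈ 4,525 modules

Annual demand D = 135 × 240 = 32,400.
Production build-up factor (1 − d/p) = 1 − 135/803 = 0.8319.
Q* = √(2DS / (H(1 − d/p))) = √(2 × 32,400 × 778 / (2.96 × 0.8319)).
= √(50,414,400 / 2.4624) ≈ 4524.817.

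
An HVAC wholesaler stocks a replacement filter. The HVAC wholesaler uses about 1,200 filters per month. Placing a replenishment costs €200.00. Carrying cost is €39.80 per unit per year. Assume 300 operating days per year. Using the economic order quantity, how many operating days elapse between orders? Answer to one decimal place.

T ≈ 7.9 days

Annual demand D = 1,200 × 12 = 14,400.
EOQ = √(2DS/H) = √(2 × 14,400 × 200 / 39.8) ≈ 380.43.
Cycle time = Q*/D × 300 = 380.43 / 14,400 × 300 ≈ 7.926 days.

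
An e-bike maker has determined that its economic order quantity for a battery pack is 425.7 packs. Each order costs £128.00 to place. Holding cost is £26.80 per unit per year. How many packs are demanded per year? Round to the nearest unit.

Squaring Q* = √(2DS/H) gives Q*² = 2DS/H.
From Q* = √(2DS/H): D = Q*²H / (2S) = 425.7² × 26.8 / (2 × 128) = 18971.520.

D ≈ 18,972 packs per year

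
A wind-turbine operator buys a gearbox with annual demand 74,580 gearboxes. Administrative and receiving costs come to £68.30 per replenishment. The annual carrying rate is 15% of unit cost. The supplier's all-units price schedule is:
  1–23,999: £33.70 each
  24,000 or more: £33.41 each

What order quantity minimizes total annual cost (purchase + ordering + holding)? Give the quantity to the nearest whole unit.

Q* ≈ 1,420 gearboxes

Holding cost per unit per year at price C is H = 0.15·C.
Evaluate total cost at each tier's feasible EOQ or, if the EOQ is below the tier, at the tier's minimum quantity.
EOQ at £33.70 = 1419.6 (feasible in tier 1): TC = 74,580×£33.70 + (74,580/1419.6)×68.3 + (1419.6/2)×0.15×£33.70 = £2,520,522.24.
EOQ at £33.41 = 1425.8 < 24000, so use break Q=24000: TC = 74,580×£33.41 + (74,580/24000.0)×68.3 + (24000.0/2)×0.15×£33.41 = £2,552,068.04.
Lowest total cost is £2,520,522.24 at Q = 1419.6.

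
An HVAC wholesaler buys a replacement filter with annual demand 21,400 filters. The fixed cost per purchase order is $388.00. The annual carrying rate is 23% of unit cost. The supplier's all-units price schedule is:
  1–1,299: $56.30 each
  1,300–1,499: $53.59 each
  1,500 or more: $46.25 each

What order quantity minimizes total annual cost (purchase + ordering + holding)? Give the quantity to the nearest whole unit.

Q* ≈ 1,500 filters

Holding cost per unit per year at price C is H = 0.23·C.
Evaluate total cost at each tier's feasible EOQ or, if the EOQ is below the tier, at the tier's minimum quantity.
EOQ at $56.30 = 1132.5 (feasible in tier 1): TC = 21,400×$56.30 + (21,400/1132.5)×388 + (1132.5/2)×0.23×$56.30 = $1,219,484.12.
EOQ at $53.59 = 1160.7 < 1300, so use break Q=1300: TC = 21,400×$53.59 + (21,400/1300.0)×388 + (1300.0/2)×0.23×$53.59 = $1,161,224.78.
EOQ at $46.25 = 1249.4 < 1500, so use break Q=1500: TC = 21,400×$46.25 + (21,400/1500.0)×388 + (1500.0/2)×0.23×$46.25 = $1,003,263.59.
Lowest total cost is $1,003,263.59 at Q = 1500.0.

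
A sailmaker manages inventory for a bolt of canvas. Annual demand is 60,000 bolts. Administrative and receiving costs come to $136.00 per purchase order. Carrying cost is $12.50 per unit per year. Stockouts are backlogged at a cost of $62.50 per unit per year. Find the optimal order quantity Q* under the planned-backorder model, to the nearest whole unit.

Q* ≈ 1,252 bolts

With planned backorders, Q* = √(2DS/H) · √((H+B)/B).
√(2DS/H) = √(2 × 60,000 × 136 / 12.5) = 1142.629.
√((H+B)/B) = √((12.5+62.5)/62.5) = 1.0954.
Q* ≈ 1251.687.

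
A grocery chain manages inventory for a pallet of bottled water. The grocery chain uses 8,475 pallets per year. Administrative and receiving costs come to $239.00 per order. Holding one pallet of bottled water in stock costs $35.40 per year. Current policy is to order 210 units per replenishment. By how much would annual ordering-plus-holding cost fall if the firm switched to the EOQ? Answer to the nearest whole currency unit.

Extra cost ≈ $1,387 per year

EOQ = √(2DS/H) = √(2 × 8,475 × 239 / 35.4) ≈ 338.28.
Cost at Q* = (D/Q*)S + (Q*/2)H = √(2DSH) ≈ $11,975.27.
Cost at Q = 210: (8,475/210)×239 + (210/2)×35.4 = $9,645.36 + $3,717.00 = $13,362.36.
Excess = $13,362.36 − $11,975.27 = $1,387.08.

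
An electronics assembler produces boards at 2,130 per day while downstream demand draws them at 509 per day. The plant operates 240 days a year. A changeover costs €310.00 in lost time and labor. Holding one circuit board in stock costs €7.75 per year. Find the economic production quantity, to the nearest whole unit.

Q* ≈ 3,584 boards

Annual demand D = 509 × 240 = 122,160.
Production build-up factor (1 − d/p) = 1 − 509/2,130 = 0.7610.
Q* = √(2DS / (H(1 − d/p))) = √(2 × 122,160 × 310 / (7.75 × 0.7610)).
= √(75,739,200 / 5.898) ≈ 3583.503.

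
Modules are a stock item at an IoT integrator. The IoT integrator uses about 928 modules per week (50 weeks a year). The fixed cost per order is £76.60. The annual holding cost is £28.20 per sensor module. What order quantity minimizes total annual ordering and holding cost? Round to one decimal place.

Annual demand D = 928 × 50 = 46,400.
EOQ = √(2DS / H) = √(2 × 46,400 × 76.6 / 28.2).
= √(7,108,480 / 28.2) = √252,073.7589 ≈ 502.069.

Q* ≈ 502.1 modules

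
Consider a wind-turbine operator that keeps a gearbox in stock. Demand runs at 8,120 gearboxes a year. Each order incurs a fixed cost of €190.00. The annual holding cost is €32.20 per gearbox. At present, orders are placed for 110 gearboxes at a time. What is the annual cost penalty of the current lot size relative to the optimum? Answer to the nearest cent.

Extra cost ≈ €5,828.69 per year

EOQ = √(2DS/H) = √(2 × 8,120 × 190 / 32.2) ≈ 309.56.
Cost at Q* = (D/Q*)S + (Q*/2)H = √(2DSH) ≈ €9,967.76.
Cost at Q = 110: (8,120/110)×190 + (110/2)×32.2 = €14,025.45 + €1,771.00 = €15,796.45.
Excess = €15,796.45 − €9,967.76 = €5,828.69.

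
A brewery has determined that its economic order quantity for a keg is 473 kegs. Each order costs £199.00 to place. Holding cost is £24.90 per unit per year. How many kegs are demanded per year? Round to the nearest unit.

D ≈ 13,997 kegs per year

The basic EOQ model gives Q* = √(2DS/H); rearrange for the unknown.
From Q* = √(2DS/H): D = Q*²H / (2S) = 473² × 24.9 / (2 × 199) = 13997.116.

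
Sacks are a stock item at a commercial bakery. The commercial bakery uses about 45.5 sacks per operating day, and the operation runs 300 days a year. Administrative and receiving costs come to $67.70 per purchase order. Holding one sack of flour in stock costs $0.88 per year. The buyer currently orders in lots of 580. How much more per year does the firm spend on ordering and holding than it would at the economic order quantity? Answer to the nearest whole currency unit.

Annual demand D = 45.5 × 300 = 13,650.
EOQ = √(2DS/H) = √(2 × 13,650 × 67.7 / 0.88) ≈ 1449.22.
Cost at Q* = (D/Q*)S + (Q*/2)H = √(2DSH) ≈ $1,275.31.
Cost at Q = 580: (13,650/580)×67.7 + (580/2)×0.88 = $1,593.28 + $255.20 = $1,848.48.
Excess = $1,848.48 − $1,275.31 = $573.17.

Extra cost ≈ $573 per year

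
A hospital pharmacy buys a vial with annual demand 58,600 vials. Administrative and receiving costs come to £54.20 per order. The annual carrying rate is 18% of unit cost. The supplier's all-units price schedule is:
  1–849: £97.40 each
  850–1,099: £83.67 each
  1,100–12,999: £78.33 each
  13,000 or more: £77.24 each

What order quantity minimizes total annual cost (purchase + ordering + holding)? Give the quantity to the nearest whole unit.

Holding cost per unit per year at price C is H = 0.18·C.
For each price level, check whether its EOQ is feasible; otherwise the best quantity at that price is the breakpoint.
EOQ at £97.40 = 601.9 (feasible in tier 1): TC = 58,600×£97.40 + (58,600/601.9)×54.2 + (601.9/2)×0.18×£97.40 = £5,718,193.08.
EOQ at £83.67 = 649.4 < 850, so use break Q=850: TC = 58,600×£83.67 + (58,600/850.0)×54.2 + (850.0/2)×0.18×£83.67 = £4,913,199.37.
EOQ at £78.33 = 671.2 < 1100, so use break Q=1100: TC = 58,600×£78.33 + (58,600/1100.0)×54.2 + (1100.0/2)×0.18×£78.33 = £4,600,780.05.
EOQ at £77.24 = 675.9 < 13000, so use break Q=13000: TC = 58,600×£77.24 + (58,600/13000.0)×54.2 + (13000.0/2)×0.18×£77.24 = £4,616,879.12.
Lowest total cost is £4,600,780.05 at Q = 1100.0.

Q* ≈ 1,100 vials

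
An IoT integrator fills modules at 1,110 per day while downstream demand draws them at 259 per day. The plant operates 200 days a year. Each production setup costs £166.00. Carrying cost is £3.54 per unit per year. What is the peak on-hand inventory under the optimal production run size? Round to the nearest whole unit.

Annual demand D = 259 × 200 = 51,800.
Production build-up factor (1 − d/p) = 1 − 259/1,110 = 0.7667.
Q* = √(2DS / (H(1 − d/p))) = √(2 × 51,800 × 166 / (3.54 × 0.7667)).
= √(17,197,600 / 2.714) ≈ 2517.265.
Maximum inventory = Q*(1 − d/p) = 2517.265 × 0.7667 ≈ 1929.903.

I_max ≈ 1,930 modules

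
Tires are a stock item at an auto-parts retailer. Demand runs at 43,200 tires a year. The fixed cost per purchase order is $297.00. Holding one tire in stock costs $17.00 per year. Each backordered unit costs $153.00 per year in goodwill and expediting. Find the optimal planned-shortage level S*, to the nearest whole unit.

S* ≈ 130 tires

With planned backorders, Q* = √(2DS/H) · √((H+B)/B).
√(2DS/H) = √(2 × 43,200 × 297 / 17) = 1228.600.
√((H+B)/B) = √((17+153)/153) = 1.0541.
Q* ≈ 1295.058.
S* = Q* · H/(H+B) = 1295.058 × 17/170 ≈ 129.506.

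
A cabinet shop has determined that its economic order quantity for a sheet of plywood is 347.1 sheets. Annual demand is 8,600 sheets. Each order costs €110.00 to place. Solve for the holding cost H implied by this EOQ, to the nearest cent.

The basic EOQ model gives Q* = √(2DS/H); rearrange for the unknown.
From Q* = √(2DS/H): H = 2DS / Q*² = 2 × 8,600 × 110 / 347.1² = 15.7041.

H ≈ €15.70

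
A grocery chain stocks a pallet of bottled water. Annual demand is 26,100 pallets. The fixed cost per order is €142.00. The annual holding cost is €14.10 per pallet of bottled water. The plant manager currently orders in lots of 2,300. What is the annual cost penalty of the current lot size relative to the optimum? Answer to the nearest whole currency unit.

EOQ = √(2DS/H) = √(2 × 26,100 × 142 / 14.1) ≈ 725.05.
Cost at Q* = (D/Q*)S + (Q*/2)H = √(2DSH) ≈ €10,223.25.
Cost at Q = 2,300: (26,100/2,300)×142 + (2,300/2)×14.1 = €1,611.39 + €16,215.00 = €17,826.39.
Excess = €17,826.39 − €10,223.25 = €7,603.14.

Extra cost ≈ €7,603 per year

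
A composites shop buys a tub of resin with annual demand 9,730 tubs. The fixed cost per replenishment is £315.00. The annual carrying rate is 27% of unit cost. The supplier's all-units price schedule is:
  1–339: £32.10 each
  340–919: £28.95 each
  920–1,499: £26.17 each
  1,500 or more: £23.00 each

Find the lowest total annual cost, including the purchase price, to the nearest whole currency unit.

Holding cost per unit per year at price C is H = 0.27·C.
For each price level, check whether its EOQ is feasible; otherwise the best quantity at that price is the breakpoint.
Tier 1 (£32.10): EOQ = 841.0 exceeds tier's upper bound 339, so this tier is dominated.
EOQ at £28.95 = 885.6 (feasible in tier 2): TC = 9,730×£28.95 + (9,730/885.6)×315 + (885.6/2)×0.27×£28.95 = £288,605.52.
EOQ at £26.17 = 931.4 (feasible in tier 3): TC = 9,730×£26.17 + (9,730/931.4)×315 + (931.4/2)×0.27×£26.17 = £261,215.38.
EOQ at £23.00 = 993.5 < 1500, so use break Q=1500: TC = 9,730×£23.00 + (9,730/1500.0)×315 + (1500.0/2)×0.27×£23.00 = £230,490.80.
Lowest total cost among the candidates is at Q = 1500.0.

TC* ≈ £230,491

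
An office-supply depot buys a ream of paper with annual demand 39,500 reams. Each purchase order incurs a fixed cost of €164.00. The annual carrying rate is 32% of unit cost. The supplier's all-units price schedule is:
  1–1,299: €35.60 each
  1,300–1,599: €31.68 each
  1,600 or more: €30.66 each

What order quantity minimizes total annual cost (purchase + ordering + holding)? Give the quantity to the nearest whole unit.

Holding cost per unit per year at price C is H = 0.32·C.
Evaluate total cost at each tier's feasible EOQ or, if the EOQ is below the tier, at the tier's minimum quantity.
EOQ at €35.60 = 1066.4 (feasible in tier 1): TC = 39,500×€35.60 + (39,500/1066.4)×164 + (1066.4/2)×0.32×€35.60 = €1,418,348.86.
EOQ at €31.68 = 1130.5 < 1300, so use break Q=1300: TC = 39,500×€31.68 + (39,500/1300.0)×164 + (1300.0/2)×0.32×€31.68 = €1,262,932.52.
EOQ at €30.66 = 1149.1 < 1600, so use break Q=1600: TC = 39,500×€30.66 + (39,500/1600.0)×164 + (1600.0/2)×0.32×€30.66 = €1,222,967.71.
Lowest total cost is €1,222,967.71 at Q = 1600.0.

Q* ≈ 1,600 reams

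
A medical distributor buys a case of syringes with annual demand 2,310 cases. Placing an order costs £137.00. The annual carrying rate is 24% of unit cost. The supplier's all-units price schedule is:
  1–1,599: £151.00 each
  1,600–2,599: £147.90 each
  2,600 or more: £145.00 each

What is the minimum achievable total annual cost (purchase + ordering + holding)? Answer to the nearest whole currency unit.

TC* ≈ £353,599

Holding cost per unit per year at price C is H = 0.24·C.
For each price level, check whether its EOQ is feasible; otherwise the best quantity at that price is the breakpoint.
EOQ at £151.00 = 132.2 (feasible in tier 1): TC = 2,310×£151.00 + (2,310/132.2)×137 + (132.2/2)×0.24×£151.00 = £353,599.34.
EOQ at £147.90 = 133.5 < 1600, so use break Q=1600: TC = 2,310×£147.90 + (2,310/1600.0)×137 + (1600.0/2)×0.24×£147.90 = £370,243.59.
EOQ at £145.00 = 134.9 < 2600, so use break Q=2600: TC = 2,310×£145.00 + (2,310/2600.0)×137 + (2600.0/2)×0.24×£145.00 = £380,311.72.
Lowest total cost among the candidates is at Q = 132.2.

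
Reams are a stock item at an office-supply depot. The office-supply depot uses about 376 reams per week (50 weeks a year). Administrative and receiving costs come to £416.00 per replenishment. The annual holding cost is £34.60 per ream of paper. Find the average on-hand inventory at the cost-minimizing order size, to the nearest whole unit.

Average inventory ≈ 336 reams

Annual demand D = 376 × 50 = 18,800.
The optimal lot size = √(2DS/H) = √(2 × 18,800 × 416 / 34.6) ≈ 672.36.
Average inventory = Q*/2 ≈ 672.36 / 2 = 336.181.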